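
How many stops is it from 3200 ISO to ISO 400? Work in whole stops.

3 stops

3200 → 1600 → 800 → 400 — count the steps: 3 stops.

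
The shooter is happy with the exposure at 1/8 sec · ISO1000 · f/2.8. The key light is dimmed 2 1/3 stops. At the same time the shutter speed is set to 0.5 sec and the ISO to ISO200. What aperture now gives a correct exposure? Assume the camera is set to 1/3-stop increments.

f/1.1

Scene light: 2 1/3 stops darker.
Shutter speed: 1/8 → 1/6 → 1/5 → 1/4 → 0.3 → 0.4 → 0.5 — 2 stops slower (brighter).
ISO: 1000 → 800 → 640 → 500 → 400 → 320 → 250 → 200 — 2 1/3 stops lower (darker).
Net so far: 2 2/3 stops darker. Aperture: f/2.8 → f/2.5 → f/2.2 → f/2 → f/1.8 → f/1.6 → f/1.4 → f/1.2 → f/1.1.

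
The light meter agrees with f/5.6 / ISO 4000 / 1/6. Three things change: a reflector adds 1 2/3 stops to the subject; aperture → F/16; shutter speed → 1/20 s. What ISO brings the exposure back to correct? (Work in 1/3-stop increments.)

Scene light: 1 2/3 stops brighter.
Aperture: f/5.6 → f/6.3 → f/7.1 → f/8 → f/9 → f/10 → f/11 → f/13 → f/14 → f/16 — 3 stops stopped down (darker).
Shutter speed: 1/6 → 1/8 → 1/10 → 1/13 → 1/15 → 1/20 — 1 2/3 stops shorter (darker).
Net so far: 3 stops darker. ISO: 4000 → 5000 → 6400 → 8000 → 10000 → 12800 → 16000 → 20000 → 25600 → 32000.

ISO 32000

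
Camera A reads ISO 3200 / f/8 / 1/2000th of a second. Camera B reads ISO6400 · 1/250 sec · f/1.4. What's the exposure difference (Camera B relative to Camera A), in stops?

9 stops brighter

Aperture: f/8 → f/5.6 → f/4 → f/2.8 → f/2 → f/1.4 — 5 stops opened up (brighter).
Shutter speed: 1/2000 → 1/1000 → 1/500 → 1/250 — 3 stops slower (brighter).
ISO: 3200 → 6400 — 1 stop raised (brighter).
Net: +5 +3 +1 = +9 stops.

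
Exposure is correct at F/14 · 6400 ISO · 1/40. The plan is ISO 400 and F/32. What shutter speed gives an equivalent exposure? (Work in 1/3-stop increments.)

2 s

ISO: 6400 → 5000 → 4000 → 3200 → 2500 → 2000 → 1600 → 1250 → 1000 → 800 → 640 → 500 → 400 — 4 stops lower (darker).
Aperture: f/14 → f/16 → f/18 → f/20 → f/22 → f/25 → f/29 → f/32 — 2 1/3 stops narrower (darker).
Net change so far: 6 1/3 stops darker. Offset with the shutter speed: 1/40 → 1/30 → 1/25 → 1/20 → 1/15 → 1/13 → 1/10 → 1/8 → 1/6 → 1/5 → 1/4 → 0.3 → 0.4 → 0.5 → 0.6 → 0.8 → 1 → 1.3 → 1.6 → 2.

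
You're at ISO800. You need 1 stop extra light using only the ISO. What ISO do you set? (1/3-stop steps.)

ISO 1600

ISO: 800 → 1000 → 1250 → 1600 — 1 stop raised (brighter).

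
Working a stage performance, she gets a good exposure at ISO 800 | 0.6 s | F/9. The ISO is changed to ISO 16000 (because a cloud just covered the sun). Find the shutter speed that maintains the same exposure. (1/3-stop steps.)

1/30s

ISO: 800 → 1000 → 1250 → 1600 → 2000 → 2500 → 3200 → 4000 → 5000 → 6400 → 8000 → 10000 → 12800 → 16000 — 4 1/3 stops higher (brighter).
Need 4 1/3 stops darker from the shutter speed: 0.6 → 0.5 → 0.4 → 0.3 → 1/4 → 1/5 → 1/6 → 1/8 → 1/10 → 1/13 → 1/15 → 1/20 → 1/25 → 1/30.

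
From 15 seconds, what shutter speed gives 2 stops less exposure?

Shutter speed: 15 → 8 → 4 — 2 stops faster (darker).

4 s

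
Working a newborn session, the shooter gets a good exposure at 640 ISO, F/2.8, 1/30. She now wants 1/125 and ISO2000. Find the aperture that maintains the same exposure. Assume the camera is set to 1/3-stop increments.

f/2.5

Shutter speed: 1/30 → 1/40 → 1/50 → 1/60 → 1/80 → 1/100 → 1/125 — 2 stops faster (darker).
ISO: 640 → 800 → 1000 → 1250 → 1600 → 2000 — 1 2/3 stops raised (brighter).
Net change so far: 1/3 stop darker. Offset with the aperture: f/2.8 → f/2.5.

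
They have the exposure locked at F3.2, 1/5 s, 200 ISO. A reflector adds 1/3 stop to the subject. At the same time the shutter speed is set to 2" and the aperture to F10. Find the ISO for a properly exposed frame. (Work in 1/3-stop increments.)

ISO 160

Scene light: 1/3 stop brighter.
Shutter speed: 1/5 → 1/4 → 0.3 → 0.4 → 0.5 → 0.6 → 0.8 → 1 → 1.3 → 1.6 → 2 — 3 1/3 stops slower (brighter).
Aperture: f/3.2 → f/3.5 → f/4 → f/4.5 → f/5 → f/5.6 → f/6.3 → f/7.1 → f/8 → f/9 → f/10 — 3 1/3 stops smaller aperture (darker).
Net so far: 1/3 stop brighter. ISO: 200 → 160.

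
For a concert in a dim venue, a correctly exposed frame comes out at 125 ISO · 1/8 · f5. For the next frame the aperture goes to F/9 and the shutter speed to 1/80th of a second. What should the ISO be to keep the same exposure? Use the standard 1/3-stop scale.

Aperture: f/5 → f/5.6 → f/6.3 → f/7.1 → f/8 → f/9 — 1 2/3 stops smaller aperture (darker).
Shutter speed: 1/8 → 1/10 → 1/13 → 1/15 → 1/20 → 1/25 → 1/30 → 1/40 → 1/50 → 1/60 → 1/80 — 3 1/3 stops shorter (darker).
Net change so far: 5 stops darker. Offset with the ISO: 125 → 160 → 200 → 250 → 320 → 400 → 500 → 640 → 800 → 1000 → 1250 → 1600 → 2000 → 2500 → 3200 → 4000.

ISO 4000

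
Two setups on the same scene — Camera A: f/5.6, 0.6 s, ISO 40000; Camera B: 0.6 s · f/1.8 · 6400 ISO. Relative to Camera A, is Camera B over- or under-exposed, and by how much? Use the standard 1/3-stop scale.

Aperture: f/5.6 → f/5 → f/4.5 → f/4 → f/3.5 → f/3.2 → f/2.8 → f/2.5 → f/2.2 → f/2 → f/1.8 — 3 1/3 stops larger aperture (brighter).
Shutter speed: unchanged.
ISO: 40000 → 32000 → 25600 → 20000 → 16000 → 12800 → 10000 → 8000 → 6400 — 2 2/3 stops lower (darker).
Net: +3 1/3 −2 2/3 = +2/3 stops.

2/3 stop brighter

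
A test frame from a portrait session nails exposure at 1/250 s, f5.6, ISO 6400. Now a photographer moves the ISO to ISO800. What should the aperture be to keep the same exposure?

f/2

ISO: 6400 → 3200 → 1600 → 800 — 3 stops lower (darker).
Need 3 stops brighter from the aperture: f/5.6 → f/4 → f/2.8 → f/2.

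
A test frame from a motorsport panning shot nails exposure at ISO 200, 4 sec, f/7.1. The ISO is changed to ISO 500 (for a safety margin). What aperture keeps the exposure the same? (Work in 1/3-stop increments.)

ISO: 200 → 250 → 320 → 400 → 500 — 1 1/3 stops raised (brighter).
Need 1 1/3 stops darker from the aperture: f/7.1 → f/8 → f/9 → f/10 → f/11.

f/11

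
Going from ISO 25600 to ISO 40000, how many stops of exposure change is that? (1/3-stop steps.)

25600 → 32000 → 40000 — count the steps: 2 third-stops = 2/3 stop.

2/3 stop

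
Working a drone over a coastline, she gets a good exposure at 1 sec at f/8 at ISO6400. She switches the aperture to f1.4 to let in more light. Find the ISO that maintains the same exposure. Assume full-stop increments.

Aperture: f/8 → f/5.6 → f/4 → f/2.8 → f/2 → f/1.4 — 5 stops opened up (brighter).
Need 5 stops darker from the ISO: 6400 → 3200 → 1600 → 800 → 400 → 200.

ISO 200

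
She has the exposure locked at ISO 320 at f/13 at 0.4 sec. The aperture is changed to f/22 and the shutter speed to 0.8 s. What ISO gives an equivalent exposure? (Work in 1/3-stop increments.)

ISO 500

Aperture: f/13 → f/14 → f/16 → f/18 → f/20 → f/22 — 1 2/3 stops smaller aperture (darker).
Shutter speed: 0.4 → 0.5 → 0.6 → 0.8 — 1 stop slower (brighter).
Net change so far: 2/3 stop darker. Offset with the ISO: 320 → 400 → 500.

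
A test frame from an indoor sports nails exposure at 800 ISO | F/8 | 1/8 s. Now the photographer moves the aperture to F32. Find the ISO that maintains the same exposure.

ISO 12800

Aperture: f/8 → f/11 → f/16 → f/22 → f/32 — 4 stops smaller aperture (darker).
Need 4 stops brighter from the ISO: 800 → 1600 → 3200 → 6400 → 12800.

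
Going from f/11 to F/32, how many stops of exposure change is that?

3 stops

f/11 → f/16 → f/22 → f/32 — count the steps: 3 stops.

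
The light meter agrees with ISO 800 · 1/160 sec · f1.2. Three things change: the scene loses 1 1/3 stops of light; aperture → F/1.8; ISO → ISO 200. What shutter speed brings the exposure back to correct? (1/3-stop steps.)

Scene light: 1 1/3 stops darker.
Aperture: f/1.2 → f/1.4 → f/1.6 → f/1.8 — 1 stop narrower (darker).
ISO: 800 → 640 → 500 → 400 → 320 → 250 → 200 — 2 stops lower (darker).
Net so far: 4 1/3 stops darker. Shutter speed: 1/160 → 1/125 → 1/100 → 1/80 → 1/60 → 1/50 → 1/40 → 1/30 → 1/25 → 1/20 → 1/15 → 1/13 → 1/10 → 1/8.

1/8s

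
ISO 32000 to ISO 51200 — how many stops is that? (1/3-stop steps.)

2/3 stop

32000 → 40000 → 51200 — count the steps: 2 third-stops = 2/3 stop.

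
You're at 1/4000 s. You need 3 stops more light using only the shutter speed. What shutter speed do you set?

1/500s

Shutter speed: 1/4000 → 1/2000 → 1/1000 → 1/500 — 3 stops longer (brighter).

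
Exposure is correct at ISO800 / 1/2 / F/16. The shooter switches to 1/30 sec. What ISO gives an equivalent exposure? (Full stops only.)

ISO 12800

Shutter speed: 1/2 → 1/4 → 1/8 → 1/15 → 1/30 — 4 stops shorter (darker).
Need 4 stops brighter from the ISO: 800 → 1600 → 3200 → 6400 → 12800.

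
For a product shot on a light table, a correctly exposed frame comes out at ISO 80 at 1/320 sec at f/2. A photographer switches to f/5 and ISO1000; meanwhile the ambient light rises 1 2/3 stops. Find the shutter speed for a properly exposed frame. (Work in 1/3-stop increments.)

1/2000s

Scene light: 1 2/3 stops brighter.
Aperture: f/2 → f/2.2 → f/2.5 → f/2.8 → f/3.2 → f/3.5 → f/4 → f/4.5 → f/5 — 2 2/3 stops stopped down (darker).
ISO: 80 → 100 → 125 → 160 → 200 → 250 → 320 → 400 → 500 → 640 → 800 → 1000 — 3 2/3 stops raised (brighter).
Net so far: 2 2/3 stops brighter. Shutter speed: 1/320 → 1/400 → 1/500 → 1/640 → 1/800 → 1/1000 → 1/1250 → 1/1600 → 1/2000.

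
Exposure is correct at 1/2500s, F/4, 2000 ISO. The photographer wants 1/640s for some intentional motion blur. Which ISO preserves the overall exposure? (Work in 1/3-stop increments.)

ISO 500

Shutter speed: 1/2500 → 1/2000 → 1/1600 → 1/1250 → 1/1000 → 1/800 → 1/640 — 2 stops slower (brighter).
Need 2 stops darker from the ISO: 2000 → 1600 → 1250 → 1000 → 800 → 640 → 500.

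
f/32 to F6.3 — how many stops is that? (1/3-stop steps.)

f/32 → f/29 → f/25 → f/22 → f/20 → f/18 → f/16 → f/14 → f/13 → f/11 → f/10 → f/9 → f/8 → f/7.1 → f/6.3 — count the steps: 14 third-stops = 4 2/3 stops.

4 2/3 stops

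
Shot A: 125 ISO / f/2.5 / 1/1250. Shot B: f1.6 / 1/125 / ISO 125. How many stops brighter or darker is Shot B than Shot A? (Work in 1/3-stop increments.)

Aperture: f/2.5 → f/2.2 → f/2 → f/1.8 → f/1.6 — 1 1/3 stops wider (brighter).
Shutter speed: 1/1250 → 1/1000 → 1/800 → 1/640 → 1/500 → 1/400 → 1/320 → 1/250 → 1/200 → 1/160 → 1/125 — 3 1/3 stops slower (brighter).
ISO: unchanged.
Net: +1 1/3 +3 1/3 = +4 2/3 stops.

4 2/3 stops brighter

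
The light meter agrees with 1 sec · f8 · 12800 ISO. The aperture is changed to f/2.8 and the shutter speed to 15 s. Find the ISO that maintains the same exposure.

ISO 100

Aperture: f/8 → f/5.6 → f/4 → f/2.8 — 3 stops opened up (brighter).
Shutter speed: 1 → 2 → 4 → 8 → 15 — 4 stops longer (brighter).
Net change so far: 7 stops brighter. Offset with the ISO: 12800 → 6400 → 3200 → 1600 → 800 → 400 → 200 → 100.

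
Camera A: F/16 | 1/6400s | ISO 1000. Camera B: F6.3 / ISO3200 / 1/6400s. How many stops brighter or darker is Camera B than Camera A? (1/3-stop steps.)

4 1/3 stops brighter

Aperture: f/16 → f/14 → f/13 → f/11 → f/10 → f/9 → f/8 → f/7.1 → f/6.3 — 2 2/3 stops wider (brighter).
Shutter speed: unchanged.
ISO: 1000 → 1250 → 1600 → 2000 → 2500 → 3200 — 1 2/3 stops higher (brighter).
Net: +2 2/3 +1 2/3 = +4 1/3 stops.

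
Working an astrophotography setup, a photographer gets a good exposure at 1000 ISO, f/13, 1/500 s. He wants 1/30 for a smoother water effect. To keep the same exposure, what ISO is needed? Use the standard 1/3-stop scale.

ISO 64

Shutter speed: 1/500 → 1/400 → 1/320 → 1/250 → 1/200 → 1/160 → 1/125 → 1/100 → 1/80 → 1/60 → 1/50 → 1/40 → 1/30 — 4 stops slower (brighter).
Need 4 stops darker from the ISO: 1000 → 800 → 640 → 500 → 400 → 320 → 250 → 200 → 160 → 125 → 100 → 80 → 64.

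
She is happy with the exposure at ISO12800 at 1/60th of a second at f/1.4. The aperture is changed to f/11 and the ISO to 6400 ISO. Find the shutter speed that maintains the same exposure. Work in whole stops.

Aperture: f/1.4 → f/2 → f/2.8 → f/4 → f/5.6 → f/8 → f/11 — 6 stops stopped down (darker).
ISO: 12800 → 6400 — 1 stop lower (darker).
Net change so far: 7 stops darker. Offset with the shutter speed: 1/60 → 1/30 → 1/15 → 1/8 → 1/4 → 1/2 → 1 → 2.

2 s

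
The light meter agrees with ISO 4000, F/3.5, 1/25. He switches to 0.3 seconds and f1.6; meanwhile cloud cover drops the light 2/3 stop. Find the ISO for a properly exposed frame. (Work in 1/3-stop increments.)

Scene light: 2/3 stop darker.
Shutter speed: 1/25 → 1/20 → 1/15 → 1/13 → 1/10 → 1/8 → 1/6 → 1/5 → 1/4 → 0.3 — 3 stops slower (brighter).
Aperture: f/3.5 → f/3.2 → f/2.8 → f/2.5 → f/2.2 → f/2 → f/1.8 → f/1.6 — 2 1/3 stops larger aperture (brighter).
Net so far: 4 2/3 stops brighter. ISO: 4000 → 3200 → 2500 → 2000 → 1600 → 1250 → 1000 → 800 → 640 → 500 → 400 → 320 → 250 → 200 → 160.

ISO 160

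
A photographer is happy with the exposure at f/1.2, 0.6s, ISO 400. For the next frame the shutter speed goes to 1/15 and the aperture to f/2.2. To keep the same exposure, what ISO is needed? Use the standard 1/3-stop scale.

ISO 12800

Shutter speed: 0.6 → 0.5 → 0.4 → 0.3 → 1/4 → 1/5 → 1/6 → 1/8 → 1/10 → 1/13 → 1/15 — 3 1/3 stops faster (darker).
Aperture: f/1.2 → f/1.4 → f/1.6 → f/1.8 → f/2 → f/2.2 — 1 2/3 stops narrower (darker).
Net change so far: 5 stops darker. Offset with the ISO: 400 → 500 → 640 → 800 → 1000 → 1250 → 1600 → 2000 → 2500 → 3200 → 4000 → 5000 → 6400 → 8000 → 10000 → 12800.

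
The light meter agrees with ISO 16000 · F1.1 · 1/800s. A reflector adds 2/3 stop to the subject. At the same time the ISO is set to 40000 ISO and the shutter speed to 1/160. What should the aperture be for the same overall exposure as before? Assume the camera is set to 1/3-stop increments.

f/5

Scene light: 2/3 stop brighter.
ISO: 16000 → 20000 → 25600 → 32000 → 40000 — 1 1/3 stops raised (brighter).
Shutter speed: 1/800 → 1/640 → 1/500 → 1/400 → 1/320 → 1/250 → 1/200 → 1/160 — 2 1/3 stops longer (brighter).
Net so far: 4 1/3 stops brighter. Aperture: f/1.1 → f/1.2 → f/1.4 → f/1.6 → f/1.8 → f/2 → f/2.2 → f/2.5 → f/2.8 → f/3.2 → f/3.5 → f/4 → f/4.5 → f/5.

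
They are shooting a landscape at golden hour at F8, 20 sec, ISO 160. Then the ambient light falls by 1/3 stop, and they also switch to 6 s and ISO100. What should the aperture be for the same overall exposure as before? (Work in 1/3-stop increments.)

f/3.2

Scene light: 1/3 stop darker.
Shutter speed: 20 → 15 → 13 → 10 → 8 → 6 — 1 2/3 stops faster (darker).
ISO: 160 → 125 → 100 — 2/3 stop lower (darker).
Net so far: 2 2/3 stops darker. Aperture: f/8 → f/7.1 → f/6.3 → f/5.6 → f/5 → f/4.5 → f/4 → f/3.5 → f/3.2.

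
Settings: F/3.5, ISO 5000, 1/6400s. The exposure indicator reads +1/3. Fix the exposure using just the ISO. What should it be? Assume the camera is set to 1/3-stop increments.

Overexposed by 1/3 stop → need 1/3 stop darker.
ISO: 5000 → 4000.

ISO 4000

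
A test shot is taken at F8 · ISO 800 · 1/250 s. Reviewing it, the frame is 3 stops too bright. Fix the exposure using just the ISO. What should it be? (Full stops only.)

ISO 100

Overexposed by 3 stops → need 3 stops darker.
ISO: 800 → 400 → 200 → 100.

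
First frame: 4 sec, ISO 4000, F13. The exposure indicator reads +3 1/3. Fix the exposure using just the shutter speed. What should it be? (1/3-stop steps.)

Overexposed by 3 1/3 stops → need 3 1/3 stops darker.
Shutter speed: 4 → 3.2 → 2.5 → 2 → 1.6 → 1.3 → 1 → 0.8 → 0.6 → 0.5 → 0.4.

0.4 s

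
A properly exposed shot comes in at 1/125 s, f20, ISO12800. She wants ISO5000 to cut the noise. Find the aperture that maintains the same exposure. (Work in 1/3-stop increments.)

ISO: 12800 → 10000 → 8000 → 6400 → 5000 — 1 1/3 stops dropped (darker).
Need 1 1/3 stops brighter from the aperture: f/20 → f/18 → f/16 → f/14 → f/13.

f/13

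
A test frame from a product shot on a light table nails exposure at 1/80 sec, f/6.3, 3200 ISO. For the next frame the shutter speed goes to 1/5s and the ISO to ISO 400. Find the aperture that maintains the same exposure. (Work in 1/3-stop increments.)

Shutter speed: 1/80 → 1/60 → 1/50 → 1/40 → 1/30 → 1/25 → 1/20 → 1/15 → 1/13 → 1/10 → 1/8 → 1/6 → 1/5 — 4 stops slower (brighter).
ISO: 3200 → 2500 → 2000 → 1600 → 1250 → 1000 → 800 → 640 → 500 → 400 — 3 stops dropped (darker).
Net change so far: 1 stop brighter. Offset with the aperture: f/6.3 → f/7.1 → f/8 → f/9.

f/9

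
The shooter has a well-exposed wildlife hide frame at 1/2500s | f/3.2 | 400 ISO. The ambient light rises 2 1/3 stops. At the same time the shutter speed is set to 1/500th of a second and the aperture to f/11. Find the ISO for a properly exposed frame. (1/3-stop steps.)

Scene light: 2 1/3 stops brighter.
Shutter speed: 1/2500 → 1/2000 → 1/1600 → 1/1250 → 1/1000 → 1/800 → 1/640 → 1/500 — 2 1/3 stops longer (brighter).
Aperture: f/3.2 → f/3.5 → f/4 → f/4.5 → f/5 → f/5.6 → f/6.3 → f/7.1 → f/8 → f/9 → f/10 → f/11 — 3 2/3 stops smaller aperture (darker).
Net so far: 1 stop brighter. ISO: 400 → 320 → 250 → 200.

ISO 200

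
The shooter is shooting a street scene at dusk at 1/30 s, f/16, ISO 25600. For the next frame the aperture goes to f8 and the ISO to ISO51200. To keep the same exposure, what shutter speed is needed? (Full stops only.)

Aperture: f/16 → f/11 → f/8 — 2 stops opened up (brighter).
ISO: 25600 → 51200 — 1 stop raised (brighter).
Net change so far: 3 stops brighter. Offset with the shutter speed: 1/30 → 1/60 → 1/125 → 1/250.

1/250s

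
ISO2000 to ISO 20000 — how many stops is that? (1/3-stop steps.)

2000 → 2500 → 3200 → 4000 → 5000 → 6400 → 8000 → 10000 → 12800 → 16000 → 20000 — count the steps: 10 third-stops = 3 1/3 stops.

3 1/3 stops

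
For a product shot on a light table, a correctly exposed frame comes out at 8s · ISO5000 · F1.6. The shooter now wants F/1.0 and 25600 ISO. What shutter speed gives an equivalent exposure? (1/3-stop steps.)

Aperture: f/1.6 → f/1.4 → f/1.2 → f/1.1 → f/1.0 — 1 1/3 stops wider (brighter).
ISO: 5000 → 6400 → 8000 → 10000 → 12800 → 16000 → 20000 → 25600 — 2 1/3 stops higher (brighter).
Net change so far: 3 2/3 stops brighter. Offset with the shutter speed: 8 → 6 → 5 → 4 → 3.2 → 2.5 → 2 → 1.6 → 1.3 → 1 → 0.8 → 0.6.

0.6 s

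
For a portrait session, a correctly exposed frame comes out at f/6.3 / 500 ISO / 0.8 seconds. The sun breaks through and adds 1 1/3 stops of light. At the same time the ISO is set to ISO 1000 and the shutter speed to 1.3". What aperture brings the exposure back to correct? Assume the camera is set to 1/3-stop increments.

f/18

Scene light: 1 1/3 stops brighter.
ISO: 500 → 640 → 800 → 1000 — 1 stop higher (brighter).
Shutter speed: 0.8 → 1 → 1.3 — 2/3 stop slower (brighter).
Net so far: 3 stops brighter. Aperture: f/6.3 → f/7.1 → f/8 → f/9 → f/10 → f/11 → f/13 → f/14 → f/16 → f/18.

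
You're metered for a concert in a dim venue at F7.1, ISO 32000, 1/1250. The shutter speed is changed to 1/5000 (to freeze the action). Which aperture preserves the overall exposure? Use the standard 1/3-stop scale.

Shutter speed: 1/1250 → 1/1600 → 1/2000 → 1/2500 → 1/3200 → 1/4000 → 1/5000 — 2 stops shorter (darker).
Need 2 stops brighter from the aperture: f/7.1 → f/6.3 → f/5.6 → f/5 → f/4.5 → f/4 → f/3.5.

f/3.5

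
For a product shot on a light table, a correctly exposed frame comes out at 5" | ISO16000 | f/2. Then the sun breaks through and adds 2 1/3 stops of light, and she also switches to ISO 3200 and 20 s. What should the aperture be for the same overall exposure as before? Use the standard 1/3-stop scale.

Scene light: 2 1/3 stops brighter.
ISO: 16000 → 12800 → 10000 → 8000 → 6400 → 5000 → 4000 → 3200 — 2 1/3 stops lower (darker).
Shutter speed: 5 → 6 → 8 → 10 → 13 → 15 → 20 — 2 stops longer (brighter).
Net so far: 2 stops brighter. Aperture: f/2 → f/2.2 → f/2.5 → f/2.8 → f/3.2 → f/3.5 → f/4.

f/4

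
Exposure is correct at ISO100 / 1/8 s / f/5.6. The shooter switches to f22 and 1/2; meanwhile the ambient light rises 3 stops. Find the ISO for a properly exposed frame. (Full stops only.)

ISO 50

Scene light: 3 stops brighter.
Aperture: f/5.6 → f/8 → f/11 → f/16 → f/22 — 4 stops narrower (darker).
Shutter speed: 1/8 → 1/4 → 1/2 — 2 stops slower (brighter).
Net so far: 1 stop brighter. ISO: 100 → 50.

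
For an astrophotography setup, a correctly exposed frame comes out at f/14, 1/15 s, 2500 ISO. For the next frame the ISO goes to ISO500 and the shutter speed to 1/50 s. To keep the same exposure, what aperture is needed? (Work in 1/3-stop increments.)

f/3.5

ISO: 2500 → 2000 → 1600 → 1250 → 1000 → 800 → 640 → 500 — 2 1/3 stops dropped (darker).
Shutter speed: 1/15 → 1/20 → 1/25 → 1/30 → 1/40 → 1/50 — 1 2/3 stops shorter (darker).
Net change so far: 4 stops darker. Offset with the aperture: f/14 → f/13 → f/11 → f/10 → f/9 → f/8 → f/7.1 → f/6.3 → f/5.6 → f/5 → f/4.5 → f/4 → f/3.5.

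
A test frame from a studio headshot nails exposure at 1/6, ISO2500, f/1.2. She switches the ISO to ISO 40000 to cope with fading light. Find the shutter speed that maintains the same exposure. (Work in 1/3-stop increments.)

ISO: 2500 → 3200 → 4000 → 5000 → 6400 → 8000 → 10000 → 12800 → 16000 → 20000 → 25600 → 32000 → 40000 — 4 stops higher (brighter).
Need 4 stops darker from the shutter speed: 1/6 → 1/8 → 1/10 → 1/13 → 1/15 → 1/20 → 1/25 → 1/30 → 1/40 → 1/50 → 1/60 → 1/80 → 1/100.

1/100s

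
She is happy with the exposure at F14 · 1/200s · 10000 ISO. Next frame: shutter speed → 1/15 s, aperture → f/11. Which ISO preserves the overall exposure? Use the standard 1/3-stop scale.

Shutter speed: 1/200 → 1/160 → 1/125 → 1/100 → 1/80 → 1/60 → 1/50 → 1/40 → 1/30 → 1/25 → 1/20 → 1/15 — 3 2/3 stops longer (brighter).
Aperture: f/14 → f/13 → f/11 — 2/3 stop wider (brighter).
Net change so far: 4 1/3 stops brighter. Offset with the ISO: 10000 → 8000 → 6400 → 5000 → 4000 → 3200 → 2500 → 2000 → 1600 → 1250 → 1000 → 800 → 640 → 500.

ISO 500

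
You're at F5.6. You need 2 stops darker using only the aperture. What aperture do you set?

f/11

Aperture: f/5.6 → f/8 → f/11 — 2 stops narrower (darker).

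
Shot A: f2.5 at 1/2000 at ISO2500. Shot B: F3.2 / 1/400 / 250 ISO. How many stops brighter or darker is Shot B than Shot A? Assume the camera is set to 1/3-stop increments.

1 2/3 stops darker

Aperture: f/2.5 → f/2.8 → f/3.2 — 2/3 stop stopped down (darker).
Shutter speed: 1/2000 → 1/1600 → 1/1250 → 1/1000 → 1/800 → 1/640 → 1/500 → 1/400 — 2 1/3 stops slower (brighter).
ISO: 2500 → 2000 → 1600 → 1250 → 1000 → 800 → 640 → 500 → 400 → 320 → 250 — 3 1/3 stops dropped (darker).
Net: −2/3 +2 1/3 −3 1/3 = −1 2/3 stops.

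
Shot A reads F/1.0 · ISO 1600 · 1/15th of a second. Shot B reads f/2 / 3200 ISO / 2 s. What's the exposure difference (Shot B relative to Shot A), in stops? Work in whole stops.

4 stops brighter

Aperture: f/1.0 → f/1.4 → f/2 — 2 stops stopped down (darker).
Shutter speed: 1/15 → 1/8 → 1/4 → 1/2 → 1 → 2 — 5 stops longer (brighter).
ISO: 1600 → 3200 — 1 stop higher (brighter).
Net: −2 +5 +1 = +4 stops.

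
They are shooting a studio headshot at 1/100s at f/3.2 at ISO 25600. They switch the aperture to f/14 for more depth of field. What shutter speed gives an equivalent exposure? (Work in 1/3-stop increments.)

1/5s

Aperture: f/3.2 → f/3.5 → f/4 → f/4.5 → f/5 → f/5.6 → f/6.3 → f/7.1 → f/8 → f/9 → f/10 → f/11 → f/13 → f/14 — 4 1/3 stops stopped down (darker).
Need 4 1/3 stops brighter from the shutter speed: 1/100 → 1/80 → 1/60 → 1/50 → 1/40 → 1/30 → 1/25 → 1/20 → 1/15 → 1/13 → 1/10 → 1/8 → 1/6 → 1/5.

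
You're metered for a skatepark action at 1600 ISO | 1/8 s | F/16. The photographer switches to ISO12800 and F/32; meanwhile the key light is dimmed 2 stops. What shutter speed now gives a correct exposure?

1/4s

Scene light: 2 stops darker.
ISO: 1600 → 3200 → 6400 → 12800 — 3 stops higher (brighter).
Aperture: f/16 → f/22 → f/32 — 2 stops stopped down (darker).
Net so far: 1 stop darker. Shutter speed: 1/8 → 1/4.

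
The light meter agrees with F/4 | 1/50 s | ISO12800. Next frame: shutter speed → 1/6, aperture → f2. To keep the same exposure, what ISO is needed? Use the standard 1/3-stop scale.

ISO 400

Shutter speed: 1/50 → 1/40 → 1/30 → 1/25 → 1/20 → 1/15 → 1/13 → 1/10 → 1/8 → 1/6 — 3 stops longer (brighter).
Aperture: f/4 → f/3.5 → f/3.2 → f/2.8 → f/2.5 → f/2.2 → f/2 — 2 stops wider (brighter).
Net change so far: 5 stops brighter. Offset with the ISO: 12800 → 10000 → 8000 → 6400 → 5000 → 4000 → 3200 → 2500 → 2000 → 1600 → 1250 → 1000 → 800 → 640 → 500 → 400.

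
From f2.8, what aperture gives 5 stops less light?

Aperture: f/2.8 → f/4 → f/5.6 → f/8 → f/11 → f/16 — 5 stops smaller aperture (darker).

f/16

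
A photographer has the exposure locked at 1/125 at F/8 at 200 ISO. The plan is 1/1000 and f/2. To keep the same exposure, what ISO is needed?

Shutter speed: 1/125 → 1/250 → 1/500 → 1/1000 — 3 stops shorter (darker).
Aperture: f/8 → f/5.6 → f/4 → f/2.8 → f/2 — 4 stops opened up (brighter).
Net change so far: 1 stop brighter. Offset with the ISO: 200 → 100.

ISO 100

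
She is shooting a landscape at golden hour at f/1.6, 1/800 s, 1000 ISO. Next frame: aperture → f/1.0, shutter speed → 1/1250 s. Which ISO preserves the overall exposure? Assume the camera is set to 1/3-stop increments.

Aperture: f/1.6 → f/1.4 → f/1.2 → f/1.1 → f/1.0 — 1 1/3 stops wider (brighter).
Shutter speed: 1/800 → 1/1000 → 1/1250 — 2/3 stop faster (darker).
Net change so far: 2/3 stop brighter. Offset with the ISO: 1000 → 800 → 640.

ISO 640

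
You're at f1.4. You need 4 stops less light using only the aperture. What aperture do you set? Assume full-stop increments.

f/5.6

Aperture: f/1.4 → f/2 → f/2.8 → f/4 → f/5.6 — 4 stops smaller aperture (darker).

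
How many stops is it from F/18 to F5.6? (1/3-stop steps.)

f/18 → f/16 → f/14 → f/13 → f/11 → f/10 → f/9 → f/8 → f/7.1 → f/6.3 → f/5.6 — count the steps: 10 third-stops = 3 1/3 stops.

3 1/3 stops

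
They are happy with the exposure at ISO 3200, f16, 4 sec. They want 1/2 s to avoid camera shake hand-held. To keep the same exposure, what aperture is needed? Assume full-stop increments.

f/5.6

Shutter speed: 4 → 2 → 1 → 1/2 — 3 stops shorter (darker).
Need 3 stops brighter from the aperture: f/16 → f/11 → f/8 → f/5.6.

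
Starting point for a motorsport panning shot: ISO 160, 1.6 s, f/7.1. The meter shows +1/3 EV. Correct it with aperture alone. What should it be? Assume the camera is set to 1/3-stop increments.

Overexposed by 1/3 stop → need 1/3 stop darker.
Aperture: f/7.1 → f/8.

f/8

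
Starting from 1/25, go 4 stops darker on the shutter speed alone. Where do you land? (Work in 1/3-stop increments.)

1/400s

Shutter speed: 1/25 → 1/30 → 1/40 → 1/50 → 1/60 → 1/80 → 1/100 → 1/125 → 1/160 → 1/200 → 1/250 → 1/320 → 1/400 — 4 stops shorter (darker).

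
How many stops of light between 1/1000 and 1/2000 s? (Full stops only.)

1 stop

1/1000 → 1/2000 — count the steps: 1 stop.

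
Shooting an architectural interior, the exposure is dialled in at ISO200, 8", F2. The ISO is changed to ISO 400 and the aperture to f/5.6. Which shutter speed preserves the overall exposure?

30 s

ISO: 200 → 400 — 1 stop raised (brighter).
Aperture: f/2 → f/2.8 → f/4 → f/5.6 — 3 stops smaller aperture (darker).
Net change so far: 2 stops darker. Offset with the shutter speed: 8 → 15 → 30.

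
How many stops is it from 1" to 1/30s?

5 stops

1 → 1/2 → 1/4 → 1/8 → 1/15 → 1/30 — count the steps: 5 stops.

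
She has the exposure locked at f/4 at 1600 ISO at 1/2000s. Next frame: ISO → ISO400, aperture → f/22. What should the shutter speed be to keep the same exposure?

1/15s

ISO: 1600 → 800 → 400 — 2 stops dropped (darker).
Aperture: f/4 → f/5.6 → f/8 → f/11 → f/16 → f/22 — 5 stops stopped down (darker).
Net change so far: 7 stops darker. Offset with the shutter speed: 1/2000 → 1/1000 → 1/500 → 1/250 → 1/125 → 1/60 → 1/30 → 1/15.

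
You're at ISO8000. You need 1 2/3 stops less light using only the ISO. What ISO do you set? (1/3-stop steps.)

ISO: 8000 → 6400 → 5000 → 4000 → 3200 → 2500 — 1 2/3 stops dropped (darker).

ISO 2500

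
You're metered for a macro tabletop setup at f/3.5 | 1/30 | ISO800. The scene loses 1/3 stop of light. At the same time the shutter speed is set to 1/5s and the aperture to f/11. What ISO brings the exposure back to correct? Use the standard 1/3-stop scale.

ISO 1600

Scene light: 1/3 stop darker.
Shutter speed: 1/30 → 1/25 → 1/20 → 1/15 → 1/13 → 1/10 → 1/8 → 1/6 → 1/5 — 2 2/3 stops longer (brighter).
Aperture: f/3.5 → f/4 → f/4.5 → f/5 → f/5.6 → f/6.3 → f/7.1 → f/8 → f/9 → f/10 → f/11 — 3 1/3 stops stopped down (darker).
Net so far: 1 stop darker. ISO: 800 → 1000 → 1250 → 1600.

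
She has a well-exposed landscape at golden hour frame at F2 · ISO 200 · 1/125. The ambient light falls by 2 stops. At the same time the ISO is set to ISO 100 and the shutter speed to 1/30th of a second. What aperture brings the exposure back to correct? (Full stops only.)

f/1.4

Scene light: 2 stops darker.
ISO: 200 → 100 — 1 stop dropped (darker).
Shutter speed: 1/125 → 1/60 → 1/30 — 2 stops longer (brighter).
Net so far: 1 stop darker. Aperture: f/2 → f/1.4.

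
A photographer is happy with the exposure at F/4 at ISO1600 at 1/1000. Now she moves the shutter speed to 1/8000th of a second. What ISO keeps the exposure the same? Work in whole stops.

Shutter speed: 1/1000 → 1/2000 → 1/4000 → 1/8000 — 3 stops shorter (darker).
Need 3 stops brighter from the ISO: 1600 → 3200 → 6400 → 12800.

ISO 12800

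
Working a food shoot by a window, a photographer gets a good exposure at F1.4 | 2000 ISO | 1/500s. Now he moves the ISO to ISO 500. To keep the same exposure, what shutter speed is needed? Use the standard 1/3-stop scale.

ISO: 2000 → 1600 → 1250 → 1000 → 800 → 640 → 500 — 2 stops dropped (darker).
Need 2 stops brighter from the shutter speed: 1/500 → 1/400 → 1/320 → 1/250 → 1/200 → 1/160 → 1/125.

1/125s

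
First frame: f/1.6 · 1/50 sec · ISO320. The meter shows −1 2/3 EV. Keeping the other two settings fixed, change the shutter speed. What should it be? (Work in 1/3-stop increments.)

1/15s

Underexposed by 1 2/3 stops → need 1 2/3 stops brighter.
Shutter speed: 1/50 → 1/40 → 1/30 → 1/25 → 1/20 → 1/15.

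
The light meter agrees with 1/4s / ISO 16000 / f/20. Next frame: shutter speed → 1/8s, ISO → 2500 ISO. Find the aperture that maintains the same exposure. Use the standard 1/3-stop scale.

Shutter speed: 1/4 → 1/5 → 1/6 → 1/8 — 1 stop shorter (darker).
ISO: 16000 → 12800 → 10000 → 8000 → 6400 → 5000 → 4000 → 3200 → 2500 — 2 2/3 stops dropped (darker).
Net change so far: 3 2/3 stops darker. Offset with the aperture: f/20 → f/18 → f/16 → f/14 → f/13 → f/11 → f/10 → f/9 → f/8 → f/7.1 → f/6.3 → f/5.6.

f/5.6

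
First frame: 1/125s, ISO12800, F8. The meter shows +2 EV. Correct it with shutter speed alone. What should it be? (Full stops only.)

Overexposed by 2 stops → need 2 stops darker.
Shutter speed: 1/125 → 1/250 → 1/500.

1/500s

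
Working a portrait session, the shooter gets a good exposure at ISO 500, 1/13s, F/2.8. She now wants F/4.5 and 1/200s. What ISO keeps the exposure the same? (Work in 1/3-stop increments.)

ISO 20000

Aperture: f/2.8 → f/3.2 → f/3.5 → f/4 → f/4.5 — 1 1/3 stops narrower (darker).
Shutter speed: 1/13 → 1/15 → 1/20 → 1/25 → 1/30 → 1/40 → 1/50 → 1/60 → 1/80 → 1/100 → 1/125 → 1/160 → 1/200 — 4 stops faster (darker).
Net change so far: 5 1/3 stops darker. Offset with the ISO: 500 → 640 → 800 → 1000 → 1250 → 1600 → 2000 → 2500 → 3200 → 4000 → 5000 → 6400 → 8000 → 10000 → 12800 → 16000 → 20000.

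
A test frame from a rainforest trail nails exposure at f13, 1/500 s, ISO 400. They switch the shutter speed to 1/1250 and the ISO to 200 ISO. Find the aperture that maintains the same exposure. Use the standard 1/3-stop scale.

f/5.6

Shutter speed: 1/500 → 1/640 → 1/800 → 1/1000 → 1/1250 — 1 1/3 stops faster (darker).
ISO: 400 → 320 → 250 → 200 — 1 stop dropped (darker).
Net change so far: 2 1/3 stops darker. Offset with the aperture: f/13 → f/11 → f/10 → f/9 → f/8 → f/7.1 → f/6.3 → f/5.6.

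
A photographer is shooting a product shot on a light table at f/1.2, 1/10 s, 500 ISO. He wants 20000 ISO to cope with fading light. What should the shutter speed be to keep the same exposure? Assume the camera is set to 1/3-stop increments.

1/400s

ISO: 500 → 640 → 800 → 1000 → 1250 → 1600 → 2000 → 2500 → 3200 → 4000 → 5000 → 6400 → 8000 → 10000 → 12800 → 16000 → 20000 — 5 1/3 stops raised (brighter).
Need 5 1/3 stops darker from the shutter speed: 1/10 → 1/13 → 1/15 → 1/20 → 1/25 → 1/30 → 1/40 → 1/50 → 1/60 → 1/80 → 1/100 → 1/125 → 1/160 → 1/200 → 1/250 → 1/320 → 1/400.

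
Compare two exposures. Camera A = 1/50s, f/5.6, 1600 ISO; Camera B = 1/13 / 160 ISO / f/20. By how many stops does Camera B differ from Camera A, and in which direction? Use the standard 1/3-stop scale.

5 stops darker

Aperture: f/5.6 → f/6.3 → f/7.1 → f/8 → f/9 → f/10 → f/11 → f/13 → f/14 → f/16 → f/18 → f/20 — 3 2/3 stops stopped down (darker).
Shutter speed: 1/50 → 1/40 → 1/30 → 1/25 → 1/20 → 1/15 → 1/13 — 2 stops longer (brighter).
ISO: 1600 → 1250 → 1000 → 800 → 640 → 500 → 400 → 320 → 250 → 200 → 160 — 3 1/3 stops lower (darker).
Net: −3 2/3 +2 −3 1/3 = −5 stops.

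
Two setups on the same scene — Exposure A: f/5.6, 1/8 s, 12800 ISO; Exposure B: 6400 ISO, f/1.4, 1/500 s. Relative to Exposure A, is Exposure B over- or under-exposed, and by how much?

Aperture: f/5.6 → f/4 → f/2.8 → f/2 → f/1.4 — 4 stops wider (brighter).
Shutter speed: 1/8 → 1/15 → 1/30 → 1/60 → 1/125 → 1/250 → 1/500 — 6 stops shorter (darker).
ISO: 12800 → 6400 — 1 stop dropped (darker).
Net: +4 −6 −1 = −3 stops.

3 stops darker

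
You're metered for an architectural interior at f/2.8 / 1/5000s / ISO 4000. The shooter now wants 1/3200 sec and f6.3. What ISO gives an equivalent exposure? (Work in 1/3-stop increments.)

ISO 12800

Shutter speed: 1/5000 → 1/4000 → 1/3200 — 2/3 stop longer (brighter).
Aperture: f/2.8 → f/3.2 → f/3.5 → f/4 → f/4.5 → f/5 → f/5.6 → f/6.3 — 2 1/3 stops stopped down (darker).
Net change so far: 1 2/3 stops darker. Offset with the ISO: 4000 → 5000 → 6400 → 8000 → 10000 → 12800.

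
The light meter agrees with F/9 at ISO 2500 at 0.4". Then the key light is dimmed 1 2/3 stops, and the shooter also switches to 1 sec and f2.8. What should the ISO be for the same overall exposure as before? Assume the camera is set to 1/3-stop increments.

ISO 320

Scene light: 1 2/3 stops darker.
Shutter speed: 0.4 → 0.5 → 0.6 → 0.8 → 1 — 1 1/3 stops longer (brighter).
Aperture: f/9 → f/8 → f/7.1 → f/6.3 → f/5.6 → f/5 → f/4.5 → f/4 → f/3.5 → f/3.2 → f/2.8 — 3 1/3 stops opened up (brighter).
Net so far: 3 stops brighter. ISO: 2500 → 2000 → 1600 → 1250 → 1000 → 800 → 640 → 500 → 400 → 320.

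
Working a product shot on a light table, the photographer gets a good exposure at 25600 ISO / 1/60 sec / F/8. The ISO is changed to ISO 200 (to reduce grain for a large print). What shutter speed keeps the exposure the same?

2 s

ISO: 25600 → 12800 → 6400 → 3200 → 1600 → 800 → 400 → 200 — 7 stops lower (darker).
Need 7 stops brighter from the shutter speed: 1/60 → 1/30 → 1/15 → 1/8 → 1/4 → 1/2 → 1 → 2.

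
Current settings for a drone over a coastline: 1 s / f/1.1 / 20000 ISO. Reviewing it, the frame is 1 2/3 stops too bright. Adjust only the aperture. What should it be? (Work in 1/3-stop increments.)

f/2

Overexposed by 1 2/3 stops → need 1 2/3 stops darker.
Aperture: f/1.1 → f/1.2 → f/1.4 → f/1.6 → f/1.8 → f/2.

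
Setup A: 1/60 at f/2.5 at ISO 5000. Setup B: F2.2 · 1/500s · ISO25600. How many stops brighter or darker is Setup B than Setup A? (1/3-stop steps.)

Aperture: f/2.5 → f/2.2 — 1/3 stop larger aperture (brighter).
Shutter speed: 1/60 → 1/80 → 1/100 → 1/125 → 1/160 → 1/200 → 1/250 → 1/320 → 1/400 → 1/500 — 3 stops shorter (darker).
ISO: 5000 → 6400 → 8000 → 10000 → 12800 → 16000 → 20000 → 25600 — 2 1/3 stops raised (brighter).
Net: +1/3 −3 +2 1/3 = −1/3 stops.

1/3 stop darker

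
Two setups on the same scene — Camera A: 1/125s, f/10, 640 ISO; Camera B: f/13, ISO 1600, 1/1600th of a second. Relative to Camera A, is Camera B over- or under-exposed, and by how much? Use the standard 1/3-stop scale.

3 stops darker

Aperture: f/10 → f/11 → f/13 — 2/3 stop stopped down (darker).
Shutter speed: 1/125 → 1/160 → 1/200 → 1/250 → 1/320 → 1/400 → 1/500 → 1/640 → 1/800 → 1/1000 → 1/1250 → 1/1600 — 3 2/3 stops shorter (darker).
ISO: 640 → 800 → 1000 → 1250 → 1600 — 1 1/3 stops higher (brighter).
Net: −2/3 −3 2/3 +1 1/3 = −3 stops.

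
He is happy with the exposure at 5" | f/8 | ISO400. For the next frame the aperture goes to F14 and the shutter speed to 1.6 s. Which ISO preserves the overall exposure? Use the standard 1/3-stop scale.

ISO 4000

Aperture: f/8 → f/9 → f/10 → f/11 → f/13 → f/14 — 1 2/3 stops stopped down (darker).
Shutter speed: 5 → 4 → 3.2 → 2.5 → 2 → 1.6 — 1 2/3 stops faster (darker).
Net change so far: 3 1/3 stops darker. Offset with the ISO: 400 → 500 → 640 → 800 → 1000 → 1250 → 1600 → 2000 → 2500 → 3200 → 4000.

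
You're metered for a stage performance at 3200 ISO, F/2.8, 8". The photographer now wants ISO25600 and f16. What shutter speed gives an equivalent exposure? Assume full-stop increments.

30 s

ISO: 3200 → 6400 → 12800 → 25600 — 3 stops higher (brighter).
Aperture: f/2.8 → f/4 → f/5.6 → f/8 → f/11 → f/16 — 5 stops stopped down (darker).
Net change so far: 2 stops darker. Offset with the shutter speed: 8 → 15 → 30.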